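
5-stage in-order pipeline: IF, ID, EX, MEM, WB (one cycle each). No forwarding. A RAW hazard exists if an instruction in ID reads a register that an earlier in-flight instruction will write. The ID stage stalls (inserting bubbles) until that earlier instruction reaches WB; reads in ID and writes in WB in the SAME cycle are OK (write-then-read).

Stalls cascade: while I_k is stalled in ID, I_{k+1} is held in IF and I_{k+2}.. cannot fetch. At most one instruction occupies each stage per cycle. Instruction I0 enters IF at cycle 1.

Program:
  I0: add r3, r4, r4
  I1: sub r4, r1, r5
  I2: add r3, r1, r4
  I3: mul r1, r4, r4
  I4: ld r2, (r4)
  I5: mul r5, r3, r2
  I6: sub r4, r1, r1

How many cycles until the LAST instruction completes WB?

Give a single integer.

I0 add r3 <- r4,r4: IF@1 ID@2 stall=0 (-) EX@3 MEM@4 WB@5
I1 sub r4 <- r1,r5: IF@2 ID@3 stall=0 (-) EX@4 MEM@5 WB@6
I2 add r3 <- r1,r4: IF@3 ID@4 stall=2 (RAW on I1.r4 (WB@6)) EX@7 MEM@8 WB@9
I3 mul r1 <- r4,r4: IF@4 ID@7 stall=0 (-) EX@8 MEM@9 WB@10
I4 ld r2 <- r4: IF@7 ID@8 stall=0 (-) EX@9 MEM@10 WB@11
I5 mul r5 <- r3,r2: IF@8 ID@9 stall=2 (RAW on I4.r2 (WB@11)) EX@12 MEM@13 WB@14
I6 sub r4 <- r1,r1: IF@9 ID@12 stall=0 (-) EX@13 MEM@14 WB@15

Answer: 15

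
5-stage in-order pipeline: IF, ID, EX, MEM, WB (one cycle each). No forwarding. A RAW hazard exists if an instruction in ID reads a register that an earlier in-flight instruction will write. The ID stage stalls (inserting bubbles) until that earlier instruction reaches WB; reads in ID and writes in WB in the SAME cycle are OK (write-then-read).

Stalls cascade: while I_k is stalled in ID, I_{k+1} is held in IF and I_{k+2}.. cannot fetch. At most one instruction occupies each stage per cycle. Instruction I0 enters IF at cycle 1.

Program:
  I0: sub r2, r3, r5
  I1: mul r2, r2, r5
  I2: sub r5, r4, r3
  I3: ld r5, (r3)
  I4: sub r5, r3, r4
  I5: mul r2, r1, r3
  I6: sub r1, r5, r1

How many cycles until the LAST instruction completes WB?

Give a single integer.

I0 sub r2 <- r3,r5: IF@1 ID@2 stall=0 (-) EX@3 MEM@4 WB@5
I1 mul r2 <- r2,r5: IF@2 ID@3 stall=2 (RAW on I0.r2 (WB@5)) EX@6 MEM@7 WB@8
I2 sub r5 <- r4,r3: IF@3 ID@6 stall=0 (-) EX@7 MEM@8 WB@9
I3 ld r5 <- r3: IF@6 ID@7 stall=0 (-) EX@8 MEM@9 WB@10
I4 sub r5 <- r3,r4: IF@7 ID@8 stall=0 (-) EX@9 MEM@10 WB@11
I5 mul r2 <- r1,r3: IF@8 ID@9 stall=0 (-) EX@10 MEM@11 WB@12
I6 sub r1 <- r5,r1: IF@9 ID@10 stall=1 (RAW on I4.r5 (WB@11)) EX@12 MEM@13 WB@14

Answer: 14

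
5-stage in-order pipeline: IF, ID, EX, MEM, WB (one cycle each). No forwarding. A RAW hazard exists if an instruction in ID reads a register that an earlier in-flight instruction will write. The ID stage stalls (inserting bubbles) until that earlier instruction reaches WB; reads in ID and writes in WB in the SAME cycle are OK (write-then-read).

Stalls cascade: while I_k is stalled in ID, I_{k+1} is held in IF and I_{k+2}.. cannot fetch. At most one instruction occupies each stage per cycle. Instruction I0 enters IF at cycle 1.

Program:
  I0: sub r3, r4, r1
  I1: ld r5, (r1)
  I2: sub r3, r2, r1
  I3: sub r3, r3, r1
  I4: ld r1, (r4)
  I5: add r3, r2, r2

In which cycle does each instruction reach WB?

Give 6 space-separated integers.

I0 sub r3 <- r4,r1: IF@1 ID@2 stall=0 (-) EX@3 MEM@4 WB@5
I1 ld r5 <- r1: IF@2 ID@3 stall=0 (-) EX@4 MEM@5 WB@6
I2 sub r3 <- r2,r1: IF@3 ID@4 stall=0 (-) EX@5 MEM@6 WB@7
I3 sub r3 <- r3,r1: IF@4 ID@5 stall=2 (RAW on I2.r3 (WB@7)) EX@8 MEM@9 WB@10
I4 ld r1 <- r4: IF@5 ID@8 stall=0 (-) EX@9 MEM@10 WB@11
I5 add r3 <- r2,r2: IF@8 ID@9 stall=0 (-) EX@10 MEM@11 WB@12

Answer: 5 6 7 10 11 12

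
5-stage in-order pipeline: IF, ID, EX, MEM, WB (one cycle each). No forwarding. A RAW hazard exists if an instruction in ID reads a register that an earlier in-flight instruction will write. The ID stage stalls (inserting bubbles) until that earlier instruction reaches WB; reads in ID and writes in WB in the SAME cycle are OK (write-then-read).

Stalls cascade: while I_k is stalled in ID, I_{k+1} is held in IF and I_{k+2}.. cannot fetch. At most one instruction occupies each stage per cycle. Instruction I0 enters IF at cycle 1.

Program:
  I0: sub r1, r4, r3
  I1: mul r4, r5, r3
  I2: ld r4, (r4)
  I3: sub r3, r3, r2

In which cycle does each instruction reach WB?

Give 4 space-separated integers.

Answer: 5 6 9 10

Derivation:
I0 sub r1 <- r4,r3: IF@1 ID@2 stall=0 (-) EX@3 MEM@4 WB@5
I1 mul r4 <- r5,r3: IF@2 ID@3 stall=0 (-) EX@4 MEM@5 WB@6
I2 ld r4 <- r4: IF@3 ID@4 stall=2 (RAW on I1.r4 (WB@6)) EX@7 MEM@8 WB@9
I3 sub r3 <- r3,r2: IF@4 ID@7 stall=0 (-) EX@8 MEM@9 WB@10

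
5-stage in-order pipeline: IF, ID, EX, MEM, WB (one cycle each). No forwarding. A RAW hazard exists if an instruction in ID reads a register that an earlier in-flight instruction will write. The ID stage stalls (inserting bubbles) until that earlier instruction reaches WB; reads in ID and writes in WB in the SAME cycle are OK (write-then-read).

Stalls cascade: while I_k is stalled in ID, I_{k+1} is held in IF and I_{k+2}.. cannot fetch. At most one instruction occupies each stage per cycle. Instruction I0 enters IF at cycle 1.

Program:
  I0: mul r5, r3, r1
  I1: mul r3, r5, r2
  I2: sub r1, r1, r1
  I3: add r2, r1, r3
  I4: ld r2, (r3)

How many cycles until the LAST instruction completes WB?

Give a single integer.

I0 mul r5 <- r3,r1: IF@1 ID@2 stall=0 (-) EX@3 MEM@4 WB@5
I1 mul r3 <- r5,r2: IF@2 ID@3 stall=2 (RAW on I0.r5 (WB@5)) EX@6 MEM@7 WB@8
I2 sub r1 <- r1,r1: IF@3 ID@6 stall=0 (-) EX@7 MEM@8 WB@9
I3 add r2 <- r1,r3: IF@6 ID@7 stall=2 (RAW on I2.r1 (WB@9)) EX@10 MEM@11 WB@12
I4 ld r2 <- r3: IF@7 ID@10 stall=0 (-) EX@11 MEM@12 WB@13

Answer: 13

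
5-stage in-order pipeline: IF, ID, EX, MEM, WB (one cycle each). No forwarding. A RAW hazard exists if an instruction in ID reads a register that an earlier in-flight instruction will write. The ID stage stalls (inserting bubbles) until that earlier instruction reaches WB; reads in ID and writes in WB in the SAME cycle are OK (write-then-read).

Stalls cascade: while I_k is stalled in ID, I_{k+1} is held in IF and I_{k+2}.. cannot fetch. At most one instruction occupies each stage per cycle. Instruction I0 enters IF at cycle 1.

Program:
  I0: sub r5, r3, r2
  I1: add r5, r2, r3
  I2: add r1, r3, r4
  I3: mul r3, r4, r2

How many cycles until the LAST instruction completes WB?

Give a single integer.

I0 sub r5 <- r3,r2: IF@1 ID@2 stall=0 (-) EX@3 MEM@4 WB@5
I1 add r5 <- r2,r3: IF@2 ID@3 stall=0 (-) EX@4 MEM@5 WB@6
I2 add r1 <- r3,r4: IF@3 ID@4 stall=0 (-) EX@5 MEM@6 WB@7
I3 mul r3 <- r4,r2: IF@4 ID@5 stall=0 (-) EX@6 MEM@7 WB@8

Answer: 8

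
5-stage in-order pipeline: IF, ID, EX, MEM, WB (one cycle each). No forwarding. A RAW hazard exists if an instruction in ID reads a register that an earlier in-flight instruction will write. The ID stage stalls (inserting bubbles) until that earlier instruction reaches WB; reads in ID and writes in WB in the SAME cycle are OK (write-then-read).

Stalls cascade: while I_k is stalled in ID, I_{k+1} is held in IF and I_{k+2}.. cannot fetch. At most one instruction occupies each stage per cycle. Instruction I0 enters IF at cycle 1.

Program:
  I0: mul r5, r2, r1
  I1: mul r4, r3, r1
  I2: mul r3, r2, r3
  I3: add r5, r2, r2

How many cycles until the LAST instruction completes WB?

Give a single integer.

I0 mul r5 <- r2,r1: IF@1 ID@2 stall=0 (-) EX@3 MEM@4 WB@5
I1 mul r4 <- r3,r1: IF@2 ID@3 stall=0 (-) EX@4 MEM@5 WB@6
I2 mul r3 <- r2,r3: IF@3 ID@4 stall=0 (-) EX@5 MEM@6 WB@7
I3 add r5 <- r2,r2: IF@4 ID@5 stall=0 (-) EX@6 MEM@7 WB@8

Answer: 8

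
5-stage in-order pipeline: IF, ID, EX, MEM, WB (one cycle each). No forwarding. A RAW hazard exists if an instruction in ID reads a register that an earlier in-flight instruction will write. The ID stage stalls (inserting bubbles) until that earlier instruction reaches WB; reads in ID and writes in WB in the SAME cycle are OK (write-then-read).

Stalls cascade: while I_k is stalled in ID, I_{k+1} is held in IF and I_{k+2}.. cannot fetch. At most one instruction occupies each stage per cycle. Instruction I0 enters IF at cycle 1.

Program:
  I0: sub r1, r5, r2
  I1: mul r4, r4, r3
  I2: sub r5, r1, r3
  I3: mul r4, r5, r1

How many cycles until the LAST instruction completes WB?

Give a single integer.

Answer: 11

Derivation:
I0 sub r1 <- r5,r2: IF@1 ID@2 stall=0 (-) EX@3 MEM@4 WB@5
I1 mul r4 <- r4,r3: IF@2 ID@3 stall=0 (-) EX@4 MEM@5 WB@6
I2 sub r5 <- r1,r3: IF@3 ID@4 stall=1 (RAW on I0.r1 (WB@5)) EX@6 MEM@7 WB@8
I3 mul r4 <- r5,r1: IF@4 ID@6 stall=2 (RAW on I2.r5 (WB@8)) EX@9 MEM@10 WB@11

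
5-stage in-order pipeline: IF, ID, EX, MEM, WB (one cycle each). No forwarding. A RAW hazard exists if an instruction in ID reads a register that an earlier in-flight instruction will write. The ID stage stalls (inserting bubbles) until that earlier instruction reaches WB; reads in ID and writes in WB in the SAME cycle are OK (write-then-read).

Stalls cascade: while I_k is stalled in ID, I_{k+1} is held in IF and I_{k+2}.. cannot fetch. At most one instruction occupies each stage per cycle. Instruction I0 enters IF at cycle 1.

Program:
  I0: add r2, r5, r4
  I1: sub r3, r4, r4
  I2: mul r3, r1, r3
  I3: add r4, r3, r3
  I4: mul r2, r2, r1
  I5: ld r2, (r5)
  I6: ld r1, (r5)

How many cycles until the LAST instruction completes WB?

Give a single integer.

I0 add r2 <- r5,r4: IF@1 ID@2 stall=0 (-) EX@3 MEM@4 WB@5
I1 sub r3 <- r4,r4: IF@2 ID@3 stall=0 (-) EX@4 MEM@5 WB@6
I2 mul r3 <- r1,r3: IF@3 ID@4 stall=2 (RAW on I1.r3 (WB@6)) EX@7 MEM@8 WB@9
I3 add r4 <- r3,r3: IF@4 ID@7 stall=2 (RAW on I2.r3 (WB@9)) EX@10 MEM@11 WB@12
I4 mul r2 <- r2,r1: IF@7 ID@10 stall=0 (-) EX@11 MEM@12 WB@13
I5 ld r2 <- r5: IF@10 ID@11 stall=0 (-) EX@12 MEM@13 WB@14
I6 ld r1 <- r5: IF@11 ID@12 stall=0 (-) EX@13 MEM@14 WB@15

Answer: 15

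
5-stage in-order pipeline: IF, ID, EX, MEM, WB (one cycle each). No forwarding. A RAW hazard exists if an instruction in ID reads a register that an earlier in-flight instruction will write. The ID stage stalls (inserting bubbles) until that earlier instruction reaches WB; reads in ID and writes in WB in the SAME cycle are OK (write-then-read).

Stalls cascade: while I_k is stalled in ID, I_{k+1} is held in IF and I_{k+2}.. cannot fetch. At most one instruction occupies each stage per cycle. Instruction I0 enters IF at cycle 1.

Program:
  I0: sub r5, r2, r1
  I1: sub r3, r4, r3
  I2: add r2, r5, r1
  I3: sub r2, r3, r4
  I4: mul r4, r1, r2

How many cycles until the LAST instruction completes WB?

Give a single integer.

I0 sub r5 <- r2,r1: IF@1 ID@2 stall=0 (-) EX@3 MEM@4 WB@5
I1 sub r3 <- r4,r3: IF@2 ID@3 stall=0 (-) EX@4 MEM@5 WB@6
I2 add r2 <- r5,r1: IF@3 ID@4 stall=1 (RAW on I0.r5 (WB@5)) EX@6 MEM@7 WB@8
I3 sub r2 <- r3,r4: IF@4 ID@6 stall=0 (-) EX@7 MEM@8 WB@9
I4 mul r4 <- r1,r2: IF@6 ID@7 stall=2 (RAW on I3.r2 (WB@9)) EX@10 MEM@11 WB@12

Answer: 12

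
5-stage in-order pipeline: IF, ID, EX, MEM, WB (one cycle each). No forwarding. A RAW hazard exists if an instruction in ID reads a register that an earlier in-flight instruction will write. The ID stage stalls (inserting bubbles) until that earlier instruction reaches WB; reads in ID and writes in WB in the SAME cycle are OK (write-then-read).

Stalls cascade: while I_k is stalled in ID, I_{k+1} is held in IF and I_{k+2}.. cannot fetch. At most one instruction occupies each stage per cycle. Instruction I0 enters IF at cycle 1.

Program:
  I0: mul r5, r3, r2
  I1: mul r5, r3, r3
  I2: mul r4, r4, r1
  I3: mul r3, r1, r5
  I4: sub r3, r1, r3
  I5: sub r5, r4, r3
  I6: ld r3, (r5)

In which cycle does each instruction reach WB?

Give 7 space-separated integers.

Answer: 5 6 7 9 12 15 18

Derivation:
I0 mul r5 <- r3,r2: IF@1 ID@2 stall=0 (-) EX@3 MEM@4 WB@5
I1 mul r5 <- r3,r3: IF@2 ID@3 stall=0 (-) EX@4 MEM@5 WB@6
I2 mul r4 <- r4,r1: IF@3 ID@4 stall=0 (-) EX@5 MEM@6 WB@7
I3 mul r3 <- r1,r5: IF@4 ID@5 stall=1 (RAW on I1.r5 (WB@6)) EX@7 MEM@8 WB@9
I4 sub r3 <- r1,r3: IF@5 ID@7 stall=2 (RAW on I3.r3 (WB@9)) EX@10 MEM@11 WB@12
I5 sub r5 <- r4,r3: IF@7 ID@10 stall=2 (RAW on I4.r3 (WB@12)) EX@13 MEM@14 WB@15
I6 ld r3 <- r5: IF@10 ID@13 stall=2 (RAW on I5.r5 (WB@15)) EX@16 MEM@17 WB@18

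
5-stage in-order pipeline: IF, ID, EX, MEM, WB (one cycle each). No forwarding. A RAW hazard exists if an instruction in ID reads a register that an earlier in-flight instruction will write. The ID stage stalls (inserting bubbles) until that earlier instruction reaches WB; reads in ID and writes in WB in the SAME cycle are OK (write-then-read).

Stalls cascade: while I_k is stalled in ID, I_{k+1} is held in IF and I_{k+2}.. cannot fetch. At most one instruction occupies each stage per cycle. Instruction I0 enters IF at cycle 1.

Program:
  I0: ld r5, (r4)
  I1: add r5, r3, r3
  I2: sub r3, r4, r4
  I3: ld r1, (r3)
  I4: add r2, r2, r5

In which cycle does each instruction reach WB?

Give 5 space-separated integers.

I0 ld r5 <- r4: IF@1 ID@2 stall=0 (-) EX@3 MEM@4 WB@5
I1 add r5 <- r3,r3: IF@2 ID@3 stall=0 (-) EX@4 MEM@5 WB@6
I2 sub r3 <- r4,r4: IF@3 ID@4 stall=0 (-) EX@5 MEM@6 WB@7
I3 ld r1 <- r3: IF@4 ID@5 stall=2 (RAW on I2.r3 (WB@7)) EX@8 MEM@9 WB@10
I4 add r2 <- r2,r5: IF@5 ID@8 stall=0 (-) EX@9 MEM@10 WB@11

Answer: 5 6 7 10 11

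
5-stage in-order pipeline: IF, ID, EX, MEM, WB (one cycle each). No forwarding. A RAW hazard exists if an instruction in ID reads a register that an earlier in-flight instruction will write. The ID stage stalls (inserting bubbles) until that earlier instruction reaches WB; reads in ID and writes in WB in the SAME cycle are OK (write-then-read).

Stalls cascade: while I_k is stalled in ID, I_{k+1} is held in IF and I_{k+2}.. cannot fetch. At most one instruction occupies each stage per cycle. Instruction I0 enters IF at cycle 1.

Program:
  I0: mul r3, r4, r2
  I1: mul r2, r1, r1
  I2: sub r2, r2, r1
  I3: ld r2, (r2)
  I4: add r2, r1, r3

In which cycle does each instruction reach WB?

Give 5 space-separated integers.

Answer: 5 6 9 12 13

Derivation:
I0 mul r3 <- r4,r2: IF@1 ID@2 stall=0 (-) EX@3 MEM@4 WB@5
I1 mul r2 <- r1,r1: IF@2 ID@3 stall=0 (-) EX@4 MEM@5 WB@6
I2 sub r2 <- r2,r1: IF@3 ID@4 stall=2 (RAW on I1.r2 (WB@6)) EX@7 MEM@8 WB@9
I3 ld r2 <- r2: IF@4 ID@7 stall=2 (RAW on I2.r2 (WB@9)) EX@10 MEM@11 WB@12
I4 add r2 <- r1,r3: IF@7 ID@10 stall=0 (-) EX@11 MEM@12 WB@13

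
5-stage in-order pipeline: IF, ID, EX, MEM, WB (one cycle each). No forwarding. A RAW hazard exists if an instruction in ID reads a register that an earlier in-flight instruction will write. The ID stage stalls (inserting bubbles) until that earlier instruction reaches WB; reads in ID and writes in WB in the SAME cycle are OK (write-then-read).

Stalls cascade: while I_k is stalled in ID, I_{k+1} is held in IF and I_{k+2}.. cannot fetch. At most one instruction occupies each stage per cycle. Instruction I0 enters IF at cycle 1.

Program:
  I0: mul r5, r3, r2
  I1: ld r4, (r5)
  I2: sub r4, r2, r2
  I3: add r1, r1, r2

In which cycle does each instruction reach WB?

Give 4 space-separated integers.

Answer: 5 8 9 10

Derivation:
I0 mul r5 <- r3,r2: IF@1 ID@2 stall=0 (-) EX@3 MEM@4 WB@5
I1 ld r4 <- r5: IF@2 ID@3 stall=2 (RAW on I0.r5 (WB@5)) EX@6 MEM@7 WB@8
I2 sub r4 <- r2,r2: IF@3 ID@6 stall=0 (-) EX@7 MEM@8 WB@9
I3 add r1 <- r1,r2: IF@6 ID@7 stall=0 (-) EX@8 MEM@9 WB@10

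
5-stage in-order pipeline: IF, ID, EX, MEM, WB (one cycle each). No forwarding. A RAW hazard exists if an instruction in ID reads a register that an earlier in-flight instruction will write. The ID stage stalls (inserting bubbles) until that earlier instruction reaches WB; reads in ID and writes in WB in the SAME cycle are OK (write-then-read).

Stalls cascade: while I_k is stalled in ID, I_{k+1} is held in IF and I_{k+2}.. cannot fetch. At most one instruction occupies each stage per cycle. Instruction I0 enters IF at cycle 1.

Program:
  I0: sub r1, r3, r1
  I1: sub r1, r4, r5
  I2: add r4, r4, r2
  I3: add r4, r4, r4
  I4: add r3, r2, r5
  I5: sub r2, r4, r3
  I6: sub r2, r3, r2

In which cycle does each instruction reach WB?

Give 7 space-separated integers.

I0 sub r1 <- r3,r1: IF@1 ID@2 stall=0 (-) EX@3 MEM@4 WB@5
I1 sub r1 <- r4,r5: IF@2 ID@3 stall=0 (-) EX@4 MEM@5 WB@6
I2 add r4 <- r4,r2: IF@3 ID@4 stall=0 (-) EX@5 MEM@6 WB@7
I3 add r4 <- r4,r4: IF@4 ID@5 stall=2 (RAW on I2.r4 (WB@7)) EX@8 MEM@9 WB@10
I4 add r3 <- r2,r5: IF@5 ID@8 stall=0 (-) EX@9 MEM@10 WB@11
I5 sub r2 <- r4,r3: IF@8 ID@9 stall=2 (RAW on I4.r3 (WB@11)) EX@12 MEM@13 WB@14
I6 sub r2 <- r3,r2: IF@9 ID@12 stall=2 (RAW on I5.r2 (WB@14)) EX@15 MEM@16 WB@17

Answer: 5 6 7 10 11 14 17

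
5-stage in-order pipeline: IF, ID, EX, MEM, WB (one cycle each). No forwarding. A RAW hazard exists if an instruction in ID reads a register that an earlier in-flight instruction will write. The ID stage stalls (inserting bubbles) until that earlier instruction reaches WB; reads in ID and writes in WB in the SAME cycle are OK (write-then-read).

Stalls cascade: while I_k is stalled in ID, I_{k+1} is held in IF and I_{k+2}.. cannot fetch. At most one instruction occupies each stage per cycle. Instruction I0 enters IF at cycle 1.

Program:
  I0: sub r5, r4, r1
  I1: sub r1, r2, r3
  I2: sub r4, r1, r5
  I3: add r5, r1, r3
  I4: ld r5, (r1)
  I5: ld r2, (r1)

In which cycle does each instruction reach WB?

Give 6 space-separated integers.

Answer: 5 6 9 10 11 12

Derivation:
I0 sub r5 <- r4,r1: IF@1 ID@2 stall=0 (-) EX@3 MEM@4 WB@5
I1 sub r1 <- r2,r3: IF@2 ID@3 stall=0 (-) EX@4 MEM@5 WB@6
I2 sub r4 <- r1,r5: IF@3 ID@4 stall=2 (RAW on I1.r1 (WB@6)) EX@7 MEM@8 WB@9
I3 add r5 <- r1,r3: IF@4 ID@7 stall=0 (-) EX@8 MEM@9 WB@10
I4 ld r5 <- r1: IF@7 ID@8 stall=0 (-) EX@9 MEM@10 WB@11
I5 ld r2 <- r1: IF@8 ID@9 stall=0 (-) EX@10 MEM@11 WB@12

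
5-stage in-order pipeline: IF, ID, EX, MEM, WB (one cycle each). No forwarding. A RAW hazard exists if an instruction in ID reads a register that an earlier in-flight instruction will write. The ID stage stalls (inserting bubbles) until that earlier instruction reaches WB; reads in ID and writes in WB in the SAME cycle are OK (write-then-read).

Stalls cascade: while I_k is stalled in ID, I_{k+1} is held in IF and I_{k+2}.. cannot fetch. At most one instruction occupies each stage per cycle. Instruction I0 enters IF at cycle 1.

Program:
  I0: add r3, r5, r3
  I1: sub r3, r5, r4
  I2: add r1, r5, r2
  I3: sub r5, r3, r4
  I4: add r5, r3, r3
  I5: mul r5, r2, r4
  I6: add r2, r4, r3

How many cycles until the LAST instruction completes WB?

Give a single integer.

Answer: 12

Derivation:
I0 add r3 <- r5,r3: IF@1 ID@2 stall=0 (-) EX@3 MEM@4 WB@5
I1 sub r3 <- r5,r4: IF@2 ID@3 stall=0 (-) EX@4 MEM@5 WB@6
I2 add r1 <- r5,r2: IF@3 ID@4 stall=0 (-) EX@5 MEM@6 WB@7
I3 sub r5 <- r3,r4: IF@4 ID@5 stall=1 (RAW on I1.r3 (WB@6)) EX@7 MEM@8 WB@9
I4 add r5 <- r3,r3: IF@5 ID@7 stall=0 (-) EX@8 MEM@9 WB@10
I5 mul r5 <- r2,r4: IF@7 ID@8 stall=0 (-) EX@9 MEM@10 WB@11
I6 add r2 <- r4,r3: IF@8 ID@9 stall=0 (-) EX@10 MEM@11 WB@12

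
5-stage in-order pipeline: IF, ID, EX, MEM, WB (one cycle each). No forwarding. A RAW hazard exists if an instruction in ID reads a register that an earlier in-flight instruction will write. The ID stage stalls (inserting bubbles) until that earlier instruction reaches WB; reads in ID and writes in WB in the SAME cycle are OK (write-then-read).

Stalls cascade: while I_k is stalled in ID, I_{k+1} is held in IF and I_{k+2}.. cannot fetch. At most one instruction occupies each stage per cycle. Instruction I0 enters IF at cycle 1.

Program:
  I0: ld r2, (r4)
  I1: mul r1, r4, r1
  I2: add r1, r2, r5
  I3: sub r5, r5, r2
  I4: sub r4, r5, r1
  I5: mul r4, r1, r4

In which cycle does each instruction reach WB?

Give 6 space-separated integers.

I0 ld r2 <- r4: IF@1 ID@2 stall=0 (-) EX@3 MEM@4 WB@5
I1 mul r1 <- r4,r1: IF@2 ID@3 stall=0 (-) EX@4 MEM@5 WB@6
I2 add r1 <- r2,r5: IF@3 ID@4 stall=1 (RAW on I0.r2 (WB@5)) EX@6 MEM@7 WB@8
I3 sub r5 <- r5,r2: IF@4 ID@6 stall=0 (-) EX@7 MEM@8 WB@9
I4 sub r4 <- r5,r1: IF@6 ID@7 stall=2 (RAW on I3.r5 (WB@9)) EX@10 MEM@11 WB@12
I5 mul r4 <- r1,r4: IF@7 ID@10 stall=2 (RAW on I4.r4 (WB@12)) EX@13 MEM@14 WB@15

Answer: 5 6 8 9 12 15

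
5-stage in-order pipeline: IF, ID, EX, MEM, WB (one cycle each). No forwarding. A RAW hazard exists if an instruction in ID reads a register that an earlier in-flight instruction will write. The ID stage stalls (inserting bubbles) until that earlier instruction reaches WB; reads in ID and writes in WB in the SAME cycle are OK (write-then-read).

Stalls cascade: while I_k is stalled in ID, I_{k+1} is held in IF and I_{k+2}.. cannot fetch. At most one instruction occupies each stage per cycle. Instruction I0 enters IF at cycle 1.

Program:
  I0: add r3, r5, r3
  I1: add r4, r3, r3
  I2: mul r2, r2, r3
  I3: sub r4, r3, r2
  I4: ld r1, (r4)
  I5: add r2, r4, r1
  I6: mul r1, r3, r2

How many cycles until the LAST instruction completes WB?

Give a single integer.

Answer: 21

Derivation:
I0 add r3 <- r5,r3: IF@1 ID@2 stall=0 (-) EX@3 MEM@4 WB@5
I1 add r4 <- r3,r3: IF@2 ID@3 stall=2 (RAW on I0.r3 (WB@5)) EX@6 MEM@7 WB@8
I2 mul r2 <- r2,r3: IF@3 ID@6 stall=0 (-) EX@7 MEM@8 WB@9
I3 sub r4 <- r3,r2: IF@6 ID@7 stall=2 (RAW on I2.r2 (WB@9)) EX@10 MEM@11 WB@12
I4 ld r1 <- r4: IF@7 ID@10 stall=2 (RAW on I3.r4 (WB@12)) EX@13 MEM@14 WB@15
I5 add r2 <- r4,r1: IF@10 ID@13 stall=2 (RAW on I4.r1 (WB@15)) EX@16 MEM@17 WB@18
I6 mul r1 <- r3,r2: IF@13 ID@16 stall=2 (RAW on I5.r2 (WB@18)) EX@19 MEM@20 WB@21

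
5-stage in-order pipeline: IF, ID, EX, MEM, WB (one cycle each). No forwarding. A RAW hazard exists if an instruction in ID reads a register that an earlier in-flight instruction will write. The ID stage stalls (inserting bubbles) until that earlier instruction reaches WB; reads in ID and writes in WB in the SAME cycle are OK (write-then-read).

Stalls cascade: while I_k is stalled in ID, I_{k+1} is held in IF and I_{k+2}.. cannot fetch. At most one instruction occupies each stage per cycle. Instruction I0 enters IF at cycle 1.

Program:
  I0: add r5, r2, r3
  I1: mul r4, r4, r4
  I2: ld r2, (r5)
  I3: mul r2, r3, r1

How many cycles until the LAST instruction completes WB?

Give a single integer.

I0 add r5 <- r2,r3: IF@1 ID@2 stall=0 (-) EX@3 MEM@4 WB@5
I1 mul r4 <- r4,r4: IF@2 ID@3 stall=0 (-) EX@4 MEM@5 WB@6
I2 ld r2 <- r5: IF@3 ID@4 stall=1 (RAW on I0.r5 (WB@5)) EX@6 MEM@7 WB@8
I3 mul r2 <- r3,r1: IF@4 ID@6 stall=0 (-) EX@7 MEM@8 WB@9

Answer: 9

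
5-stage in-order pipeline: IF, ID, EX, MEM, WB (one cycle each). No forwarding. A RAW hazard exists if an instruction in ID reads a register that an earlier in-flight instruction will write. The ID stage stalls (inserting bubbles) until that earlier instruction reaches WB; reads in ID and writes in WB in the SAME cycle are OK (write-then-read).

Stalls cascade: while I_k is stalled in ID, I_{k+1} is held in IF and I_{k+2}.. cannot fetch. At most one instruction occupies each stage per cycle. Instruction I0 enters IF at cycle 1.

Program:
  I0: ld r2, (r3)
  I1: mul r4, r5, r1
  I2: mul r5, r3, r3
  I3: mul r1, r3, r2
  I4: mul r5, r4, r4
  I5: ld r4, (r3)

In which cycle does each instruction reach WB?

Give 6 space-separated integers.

Answer: 5 6 7 8 9 10

Derivation:
I0 ld r2 <- r3: IF@1 ID@2 stall=0 (-) EX@3 MEM@4 WB@5
I1 mul r4 <- r5,r1: IF@2 ID@3 stall=0 (-) EX@4 MEM@5 WB@6
I2 mul r5 <- r3,r3: IF@3 ID@4 stall=0 (-) EX@5 MEM@6 WB@7
I3 mul r1 <- r3,r2: IF@4 ID@5 stall=0 (-) EX@6 MEM@7 WB@8
I4 mul r5 <- r4,r4: IF@5 ID@6 stall=0 (-) EX@7 MEM@8 WB@9
I5 ld r4 <- r3: IF@6 ID@7 stall=0 (-) EX@8 MEM@9 WB@10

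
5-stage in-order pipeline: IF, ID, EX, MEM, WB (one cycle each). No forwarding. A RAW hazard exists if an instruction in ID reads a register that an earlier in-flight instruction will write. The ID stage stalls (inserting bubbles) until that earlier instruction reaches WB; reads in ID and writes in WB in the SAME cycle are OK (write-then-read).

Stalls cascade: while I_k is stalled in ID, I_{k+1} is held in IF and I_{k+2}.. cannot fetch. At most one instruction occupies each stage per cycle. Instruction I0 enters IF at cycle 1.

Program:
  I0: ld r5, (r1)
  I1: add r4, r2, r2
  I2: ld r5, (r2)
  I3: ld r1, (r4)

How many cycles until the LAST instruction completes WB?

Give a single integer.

I0 ld r5 <- r1: IF@1 ID@2 stall=0 (-) EX@3 MEM@4 WB@5
I1 add r4 <- r2,r2: IF@2 ID@3 stall=0 (-) EX@4 MEM@5 WB@6
I2 ld r5 <- r2: IF@3 ID@4 stall=0 (-) EX@5 MEM@6 WB@7
I3 ld r1 <- r4: IF@4 ID@5 stall=1 (RAW on I1.r4 (WB@6)) EX@7 MEM@8 WB@9

Answer: 9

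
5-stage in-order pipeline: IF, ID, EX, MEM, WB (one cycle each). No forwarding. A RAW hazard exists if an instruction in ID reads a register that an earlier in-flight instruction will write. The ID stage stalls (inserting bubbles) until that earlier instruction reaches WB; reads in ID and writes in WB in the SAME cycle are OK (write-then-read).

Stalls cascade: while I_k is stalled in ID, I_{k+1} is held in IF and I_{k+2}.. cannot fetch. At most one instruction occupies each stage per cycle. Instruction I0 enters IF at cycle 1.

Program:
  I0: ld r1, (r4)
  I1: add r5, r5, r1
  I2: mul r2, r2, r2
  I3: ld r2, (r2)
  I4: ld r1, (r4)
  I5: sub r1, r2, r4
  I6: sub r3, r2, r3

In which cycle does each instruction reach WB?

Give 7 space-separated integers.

I0 ld r1 <- r4: IF@1 ID@2 stall=0 (-) EX@3 MEM@4 WB@5
I1 add r5 <- r5,r1: IF@2 ID@3 stall=2 (RAW on I0.r1 (WB@5)) EX@6 MEM@7 WB@8
I2 mul r2 <- r2,r2: IF@3 ID@6 stall=0 (-) EX@7 MEM@8 WB@9
I3 ld r2 <- r2: IF@6 ID@7 stall=2 (RAW on I2.r2 (WB@9)) EX@10 MEM@11 WB@12
I4 ld r1 <- r4: IF@7 ID@10 stall=0 (-) EX@11 MEM@12 WB@13
I5 sub r1 <- r2,r4: IF@10 ID@11 stall=1 (RAW on I3.r2 (WB@12)) EX@13 MEM@14 WB@15
I6 sub r3 <- r2,r3: IF@11 ID@13 stall=0 (-) EX@14 MEM@15 WB@16

Answer: 5 8 9 12 13 15 16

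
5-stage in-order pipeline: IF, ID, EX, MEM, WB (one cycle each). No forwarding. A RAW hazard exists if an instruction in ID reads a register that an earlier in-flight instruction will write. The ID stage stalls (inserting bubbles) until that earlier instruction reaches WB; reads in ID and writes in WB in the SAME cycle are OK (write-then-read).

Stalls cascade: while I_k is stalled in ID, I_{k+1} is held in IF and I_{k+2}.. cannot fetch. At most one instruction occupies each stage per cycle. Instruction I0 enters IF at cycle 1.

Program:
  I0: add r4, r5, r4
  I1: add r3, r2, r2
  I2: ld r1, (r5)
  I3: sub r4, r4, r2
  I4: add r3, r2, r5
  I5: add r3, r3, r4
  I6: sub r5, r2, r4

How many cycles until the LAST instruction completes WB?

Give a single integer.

Answer: 13

Derivation:
I0 add r4 <- r5,r4: IF@1 ID@2 stall=0 (-) EX@3 MEM@4 WB@5
I1 add r3 <- r2,r2: IF@2 ID@3 stall=0 (-) EX@4 MEM@5 WB@6
I2 ld r1 <- r5: IF@3 ID@4 stall=0 (-) EX@5 MEM@6 WB@7
I3 sub r4 <- r4,r2: IF@4 ID@5 stall=0 (-) EX@6 MEM@7 WB@8
I4 add r3 <- r2,r5: IF@5 ID@6 stall=0 (-) EX@7 MEM@8 WB@9
I5 add r3 <- r3,r4: IF@6 ID@7 stall=2 (RAW on I4.r3 (WB@9)) EX@10 MEM@11 WB@12
I6 sub r5 <- r2,r4: IF@7 ID@10 stall=0 (-) EX@11 MEM@12 WB@13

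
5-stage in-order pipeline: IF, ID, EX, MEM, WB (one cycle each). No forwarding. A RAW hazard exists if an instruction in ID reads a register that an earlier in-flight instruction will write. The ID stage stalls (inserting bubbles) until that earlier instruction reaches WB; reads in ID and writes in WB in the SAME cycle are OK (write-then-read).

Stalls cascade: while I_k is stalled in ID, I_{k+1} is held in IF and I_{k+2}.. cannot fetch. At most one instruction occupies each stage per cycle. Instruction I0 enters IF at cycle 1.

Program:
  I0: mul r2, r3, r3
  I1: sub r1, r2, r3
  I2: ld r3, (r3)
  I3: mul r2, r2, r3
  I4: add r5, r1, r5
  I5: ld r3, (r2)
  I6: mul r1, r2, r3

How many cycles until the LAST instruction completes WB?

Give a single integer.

I0 mul r2 <- r3,r3: IF@1 ID@2 stall=0 (-) EX@3 MEM@4 WB@5
I1 sub r1 <- r2,r3: IF@2 ID@3 stall=2 (RAW on I0.r2 (WB@5)) EX@6 MEM@7 WB@8
I2 ld r3 <- r3: IF@3 ID@6 stall=0 (-) EX@7 MEM@8 WB@9
I3 mul r2 <- r2,r3: IF@6 ID@7 stall=2 (RAW on I2.r3 (WB@9)) EX@10 MEM@11 WB@12
I4 add r5 <- r1,r5: IF@7 ID@10 stall=0 (-) EX@11 MEM@12 WB@13
I5 ld r3 <- r2: IF@10 ID@11 stall=1 (RAW on I3.r2 (WB@12)) EX@13 MEM@14 WB@15
I6 mul r1 <- r2,r3: IF@11 ID@13 stall=2 (RAW on I5.r3 (WB@15)) EX@16 MEM@17 WB@18

Answer: 18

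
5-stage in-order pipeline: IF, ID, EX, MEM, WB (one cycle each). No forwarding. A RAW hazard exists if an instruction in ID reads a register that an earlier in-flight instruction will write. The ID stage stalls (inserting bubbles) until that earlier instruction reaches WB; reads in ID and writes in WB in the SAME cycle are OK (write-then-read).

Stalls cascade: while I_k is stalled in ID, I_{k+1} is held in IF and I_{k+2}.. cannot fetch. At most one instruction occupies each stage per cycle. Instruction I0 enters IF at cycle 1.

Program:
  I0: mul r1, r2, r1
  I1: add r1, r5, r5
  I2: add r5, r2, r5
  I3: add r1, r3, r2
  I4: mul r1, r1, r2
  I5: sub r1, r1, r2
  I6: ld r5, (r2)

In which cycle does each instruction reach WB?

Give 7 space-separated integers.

Answer: 5 6 7 8 11 14 15

Derivation:
I0 mul r1 <- r2,r1: IF@1 ID@2 stall=0 (-) EX@3 MEM@4 WB@5
I1 add r1 <- r5,r5: IF@2 ID@3 stall=0 (-) EX@4 MEM@5 WB@6
I2 add r5 <- r2,r5: IF@3 ID@4 stall=0 (-) EX@5 MEM@6 WB@7
I3 add r1 <- r3,r2: IF@4 ID@5 stall=0 (-) EX@6 MEM@7 WB@8
I4 mul r1 <- r1,r2: IF@5 ID@6 stall=2 (RAW on I3.r1 (WB@8)) EX@9 MEM@10 WB@11
I5 sub r1 <- r1,r2: IF@6 ID@9 stall=2 (RAW on I4.r1 (WB@11)) EX@12 MEM@13 WB@14
I6 ld r5 <- r2: IF@9 ID@12 stall=0 (-) EX@13 MEM@14 WB@15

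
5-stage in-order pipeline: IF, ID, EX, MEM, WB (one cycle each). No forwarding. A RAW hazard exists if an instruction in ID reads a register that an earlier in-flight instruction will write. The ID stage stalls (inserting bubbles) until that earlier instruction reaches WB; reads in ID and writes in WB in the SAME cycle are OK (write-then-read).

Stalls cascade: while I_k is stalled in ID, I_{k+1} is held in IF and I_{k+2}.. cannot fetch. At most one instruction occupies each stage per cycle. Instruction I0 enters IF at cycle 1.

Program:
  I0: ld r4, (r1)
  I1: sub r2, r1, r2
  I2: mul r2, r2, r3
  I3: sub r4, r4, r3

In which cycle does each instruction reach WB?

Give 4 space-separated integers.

I0 ld r4 <- r1: IF@1 ID@2 stall=0 (-) EX@3 MEM@4 WB@5
I1 sub r2 <- r1,r2: IF@2 ID@3 stall=0 (-) EX@4 MEM@5 WB@6
I2 mul r2 <- r2,r3: IF@3 ID@4 stall=2 (RAW on I1.r2 (WB@6)) EX@7 MEM@8 WB@9
I3 sub r4 <- r4,r3: IF@4 ID@7 stall=0 (-) EX@8 MEM@9 WB@10

Answer: 5 6 9 10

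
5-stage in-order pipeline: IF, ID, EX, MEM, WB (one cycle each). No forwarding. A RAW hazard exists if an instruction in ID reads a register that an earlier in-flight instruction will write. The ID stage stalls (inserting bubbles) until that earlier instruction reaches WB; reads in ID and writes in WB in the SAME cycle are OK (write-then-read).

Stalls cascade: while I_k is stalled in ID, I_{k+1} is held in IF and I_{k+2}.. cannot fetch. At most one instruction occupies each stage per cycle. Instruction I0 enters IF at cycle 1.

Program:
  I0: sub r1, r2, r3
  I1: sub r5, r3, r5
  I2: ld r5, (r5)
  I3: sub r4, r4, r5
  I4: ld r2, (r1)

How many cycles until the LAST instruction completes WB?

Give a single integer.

Answer: 13

Derivation:
I0 sub r1 <- r2,r3: IF@1 ID@2 stall=0 (-) EX@3 MEM@4 WB@5
I1 sub r5 <- r3,r5: IF@2 ID@3 stall=0 (-) EX@4 MEM@5 WB@6
I2 ld r5 <- r5: IF@3 ID@4 stall=2 (RAW on I1.r5 (WB@6)) EX@7 MEM@8 WB@9
I3 sub r4 <- r4,r5: IF@4 ID@7 stall=2 (RAW on I2.r5 (WB@9)) EX@10 MEM@11 WB@12
I4 ld r2 <- r1: IF@7 ID@10 stall=0 (-) EX@11 MEM@12 WB@13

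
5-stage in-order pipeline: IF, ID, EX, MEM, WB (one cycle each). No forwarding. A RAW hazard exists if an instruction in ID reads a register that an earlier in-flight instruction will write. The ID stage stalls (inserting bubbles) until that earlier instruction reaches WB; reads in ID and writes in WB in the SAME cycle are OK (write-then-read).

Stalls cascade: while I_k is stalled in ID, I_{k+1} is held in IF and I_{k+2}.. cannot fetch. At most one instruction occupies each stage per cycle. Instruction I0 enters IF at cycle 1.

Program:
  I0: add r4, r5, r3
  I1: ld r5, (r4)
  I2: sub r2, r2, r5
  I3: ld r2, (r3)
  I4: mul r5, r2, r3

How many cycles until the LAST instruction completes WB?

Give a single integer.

Answer: 15

Derivation:
I0 add r4 <- r5,r3: IF@1 ID@2 stall=0 (-) EX@3 MEM@4 WB@5
I1 ld r5 <- r4: IF@2 ID@3 stall=2 (RAW on I0.r4 (WB@5)) EX@6 MEM@7 WB@8
I2 sub r2 <- r2,r5: IF@3 ID@6 stall=2 (RAW on I1.r5 (WB@8)) EX@9 MEM@10 WB@11
I3 ld r2 <- r3: IF@6 ID@9 stall=0 (-) EX@10 MEM@11 WB@12
I4 mul r5 <- r2,r3: IF@9 ID@10 stall=2 (RAW on I3.r2 (WB@12)) EX@13 MEM@14 WB@15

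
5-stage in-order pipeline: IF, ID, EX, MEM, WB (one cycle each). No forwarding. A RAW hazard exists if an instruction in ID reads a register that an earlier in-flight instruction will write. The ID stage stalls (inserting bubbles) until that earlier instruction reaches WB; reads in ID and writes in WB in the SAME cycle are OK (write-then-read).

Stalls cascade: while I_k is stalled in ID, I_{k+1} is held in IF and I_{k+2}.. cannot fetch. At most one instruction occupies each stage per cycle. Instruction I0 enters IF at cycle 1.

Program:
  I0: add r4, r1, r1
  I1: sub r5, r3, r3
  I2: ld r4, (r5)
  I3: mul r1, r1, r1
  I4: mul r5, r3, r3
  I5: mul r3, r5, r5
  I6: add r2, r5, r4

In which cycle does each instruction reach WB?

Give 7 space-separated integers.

Answer: 5 6 9 10 11 14 15

Derivation:
I0 add r4 <- r1,r1: IF@1 ID@2 stall=0 (-) EX@3 MEM@4 WB@5
I1 sub r5 <- r3,r3: IF@2 ID@3 stall=0 (-) EX@4 MEM@5 WB@6
I2 ld r4 <- r5: IF@3 ID@4 stall=2 (RAW on I1.r5 (WB@6)) EX@7 MEM@8 WB@9
I3 mul r1 <- r1,r1: IF@4 ID@7 stall=0 (-) EX@8 MEM@9 WB@10
I4 mul r5 <- r3,r3: IF@7 ID@8 stall=0 (-) EX@9 MEM@10 WB@11
I5 mul r3 <- r5,r5: IF@8 ID@9 stall=2 (RAW on I4.r5 (WB@11)) EX@12 MEM@13 WB@14
I6 add r2 <- r5,r4: IF@9 ID@12 stall=0 (-) EX@13 MEM@14 WB@15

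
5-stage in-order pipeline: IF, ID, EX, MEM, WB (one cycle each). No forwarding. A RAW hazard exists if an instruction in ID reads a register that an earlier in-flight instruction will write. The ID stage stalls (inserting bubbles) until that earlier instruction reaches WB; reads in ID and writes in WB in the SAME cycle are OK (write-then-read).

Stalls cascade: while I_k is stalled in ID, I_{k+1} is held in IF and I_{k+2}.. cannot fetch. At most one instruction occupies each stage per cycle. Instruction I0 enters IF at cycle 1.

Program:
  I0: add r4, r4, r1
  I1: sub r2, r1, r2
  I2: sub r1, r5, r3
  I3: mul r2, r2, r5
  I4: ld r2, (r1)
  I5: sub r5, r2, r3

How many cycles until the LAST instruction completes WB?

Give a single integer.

Answer: 13

Derivation:
I0 add r4 <- r4,r1: IF@1 ID@2 stall=0 (-) EX@3 MEM@4 WB@5
I1 sub r2 <- r1,r2: IF@2 ID@3 stall=0 (-) EX@4 MEM@5 WB@6
I2 sub r1 <- r5,r3: IF@3 ID@4 stall=0 (-) EX@5 MEM@6 WB@7
I3 mul r2 <- r2,r5: IF@4 ID@5 stall=1 (RAW on I1.r2 (WB@6)) EX@7 MEM@8 WB@9
I4 ld r2 <- r1: IF@5 ID@7 stall=0 (-) EX@8 MEM@9 WB@10
I5 sub r5 <- r2,r3: IF@7 ID@8 stall=2 (RAW on I4.r2 (WB@10)) EX@11 MEM@12 WB@13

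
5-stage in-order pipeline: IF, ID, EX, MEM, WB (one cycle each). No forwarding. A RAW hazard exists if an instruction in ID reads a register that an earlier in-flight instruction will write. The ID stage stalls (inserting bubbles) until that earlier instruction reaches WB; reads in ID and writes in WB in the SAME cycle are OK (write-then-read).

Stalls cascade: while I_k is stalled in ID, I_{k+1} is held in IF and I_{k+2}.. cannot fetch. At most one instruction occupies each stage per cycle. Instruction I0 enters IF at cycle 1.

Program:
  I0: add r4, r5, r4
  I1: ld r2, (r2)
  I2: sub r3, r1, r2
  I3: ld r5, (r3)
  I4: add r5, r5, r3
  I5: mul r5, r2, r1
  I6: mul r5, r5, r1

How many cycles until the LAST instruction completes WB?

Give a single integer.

Answer: 19

Derivation:
I0 add r4 <- r5,r4: IF@1 ID@2 stall=0 (-) EX@3 MEM@4 WB@5
I1 ld r2 <- r2: IF@2 ID@3 stall=0 (-) EX@4 MEM@5 WB@6
I2 sub r3 <- r1,r2: IF@3 ID@4 stall=2 (RAW on I1.r2 (WB@6)) EX@7 MEM@8 WB@9
I3 ld r5 <- r3: IF@4 ID@7 stall=2 (RAW on I2.r3 (WB@9)) EX@10 MEM@11 WB@12
I4 add r5 <- r5,r3: IF@7 ID@10 stall=2 (RAW on I3.r5 (WB@12)) EX@13 MEM@14 WB@15
I5 mul r5 <- r2,r1: IF@10 ID@13 stall=0 (-) EX@14 MEM@15 WB@16
I6 mul r5 <- r5,r1: IF@13 ID@14 stall=2 (RAW on I5.r5 (WB@16)) EX@17 MEM@18 WB@19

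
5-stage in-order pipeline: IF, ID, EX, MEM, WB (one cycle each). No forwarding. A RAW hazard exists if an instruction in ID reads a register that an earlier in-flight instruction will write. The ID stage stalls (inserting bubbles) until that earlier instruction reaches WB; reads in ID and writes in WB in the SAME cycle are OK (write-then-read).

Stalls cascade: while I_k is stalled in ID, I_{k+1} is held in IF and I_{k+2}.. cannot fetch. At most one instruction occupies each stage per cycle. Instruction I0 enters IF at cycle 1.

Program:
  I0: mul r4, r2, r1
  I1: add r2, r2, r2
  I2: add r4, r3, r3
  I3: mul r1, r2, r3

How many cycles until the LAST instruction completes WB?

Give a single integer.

I0 mul r4 <- r2,r1: IF@1 ID@2 stall=0 (-) EX@3 MEM@4 WB@5
I1 add r2 <- r2,r2: IF@2 ID@3 stall=0 (-) EX@4 MEM@5 WB@6
I2 add r4 <- r3,r3: IF@3 ID@4 stall=0 (-) EX@5 MEM@6 WB@7
I3 mul r1 <- r2,r3: IF@4 ID@5 stall=1 (RAW on I1.r2 (WB@6)) EX@7 MEM@8 WB@9

Answer: 9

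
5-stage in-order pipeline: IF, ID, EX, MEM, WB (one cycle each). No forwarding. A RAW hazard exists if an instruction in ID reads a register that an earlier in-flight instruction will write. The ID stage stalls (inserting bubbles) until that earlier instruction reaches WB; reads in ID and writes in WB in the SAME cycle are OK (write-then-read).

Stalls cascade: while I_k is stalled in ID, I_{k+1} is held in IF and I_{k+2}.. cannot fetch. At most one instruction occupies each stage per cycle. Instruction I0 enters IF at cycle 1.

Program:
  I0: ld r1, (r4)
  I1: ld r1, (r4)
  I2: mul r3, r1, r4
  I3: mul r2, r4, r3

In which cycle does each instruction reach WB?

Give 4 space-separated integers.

I0 ld r1 <- r4: IF@1 ID@2 stall=0 (-) EX@3 MEM@4 WB@5
I1 ld r1 <- r4: IF@2 ID@3 stall=0 (-) EX@4 MEM@5 WB@6
I2 mul r3 <- r1,r4: IF@3 ID@4 stall=2 (RAW on I1.r1 (WB@6)) EX@7 MEM@8 WB@9
I3 mul r2 <- r4,r3: IF@4 ID@7 stall=2 (RAW on I2.r3 (WB@9)) EX@10 MEM@11 WB@12

Answer: 5 6 9 12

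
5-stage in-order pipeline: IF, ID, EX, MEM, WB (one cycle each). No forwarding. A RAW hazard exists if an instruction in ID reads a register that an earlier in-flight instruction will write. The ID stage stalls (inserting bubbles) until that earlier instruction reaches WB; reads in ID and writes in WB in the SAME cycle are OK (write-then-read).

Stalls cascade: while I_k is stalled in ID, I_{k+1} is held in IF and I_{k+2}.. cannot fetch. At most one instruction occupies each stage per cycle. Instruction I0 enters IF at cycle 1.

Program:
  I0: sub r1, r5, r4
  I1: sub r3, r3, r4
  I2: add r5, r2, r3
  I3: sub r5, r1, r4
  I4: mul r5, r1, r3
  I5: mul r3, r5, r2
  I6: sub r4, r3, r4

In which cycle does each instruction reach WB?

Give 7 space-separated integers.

I0 sub r1 <- r5,r4: IF@1 ID@2 stall=0 (-) EX@3 MEM@4 WB@5
I1 sub r3 <- r3,r4: IF@2 ID@3 stall=0 (-) EX@4 MEM@5 WB@6
I2 add r5 <- r2,r3: IF@3 ID@4 stall=2 (RAW on I1.r3 (WB@6)) EX@7 MEM@8 WB@9
I3 sub r5 <- r1,r4: IF@4 ID@7 stall=0 (-) EX@8 MEM@9 WB@10
I4 mul r5 <- r1,r3: IF@7 ID@8 stall=0 (-) EX@9 MEM@10 WB@11
I5 mul r3 <- r5,r2: IF@8 ID@9 stall=2 (RAW on I4.r5 (WB@11)) EX@12 MEM@13 WB@14
I6 sub r4 <- r3,r4: IF@9 ID@12 stall=2 (RAW on I5.r3 (WB@14)) EX@15 MEM@16 WB@17

Answer: 5 6 9 10 11 14 17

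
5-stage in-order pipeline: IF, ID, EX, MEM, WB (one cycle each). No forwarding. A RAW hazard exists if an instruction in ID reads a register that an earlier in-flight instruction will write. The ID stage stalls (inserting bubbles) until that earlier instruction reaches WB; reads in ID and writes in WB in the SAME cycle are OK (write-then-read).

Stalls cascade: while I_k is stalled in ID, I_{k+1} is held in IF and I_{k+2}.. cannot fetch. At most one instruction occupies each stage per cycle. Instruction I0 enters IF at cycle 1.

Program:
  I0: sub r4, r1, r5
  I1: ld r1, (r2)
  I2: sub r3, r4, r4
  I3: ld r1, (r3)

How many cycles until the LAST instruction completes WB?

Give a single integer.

I0 sub r4 <- r1,r5: IF@1 ID@2 stall=0 (-) EX@3 MEM@4 WB@5
I1 ld r1 <- r2: IF@2 ID@3 stall=0 (-) EX@4 MEM@5 WB@6
I2 sub r3 <- r4,r4: IF@3 ID@4 stall=1 (RAW on I0.r4 (WB@5)) EX@6 MEM@7 WB@8
I3 ld r1 <- r3: IF@4 ID@6 stall=2 (RAW on I2.r3 (WB@8)) EX@9 MEM@10 WB@11

Answer: 11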